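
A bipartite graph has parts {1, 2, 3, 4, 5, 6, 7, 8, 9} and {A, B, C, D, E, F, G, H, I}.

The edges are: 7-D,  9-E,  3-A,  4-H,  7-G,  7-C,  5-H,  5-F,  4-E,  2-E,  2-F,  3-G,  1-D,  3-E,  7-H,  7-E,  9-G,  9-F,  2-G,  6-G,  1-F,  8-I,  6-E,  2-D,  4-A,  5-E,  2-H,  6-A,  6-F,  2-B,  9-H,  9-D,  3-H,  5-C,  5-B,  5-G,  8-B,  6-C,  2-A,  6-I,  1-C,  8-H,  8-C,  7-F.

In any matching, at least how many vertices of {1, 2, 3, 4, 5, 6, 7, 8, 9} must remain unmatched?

A valid assignment of size 9: 1–C, 2–D, 3–A, 4–H, 5–E, 6–I, 7–F, 8–B, 9–G.
All 9 left vertices are matched, so no larger matching exists.
That matches 9 of the 9, leaving 0 unmatched; no matching can do better.

0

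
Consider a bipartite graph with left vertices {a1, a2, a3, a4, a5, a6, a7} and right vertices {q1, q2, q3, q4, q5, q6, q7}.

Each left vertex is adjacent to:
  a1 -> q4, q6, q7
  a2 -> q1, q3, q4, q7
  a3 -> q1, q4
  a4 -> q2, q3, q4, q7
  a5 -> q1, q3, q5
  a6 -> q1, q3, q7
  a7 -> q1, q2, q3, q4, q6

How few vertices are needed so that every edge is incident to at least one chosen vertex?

The 7 edges a1–q7, a2–q4, a3–q1, a4–q2, a5–q5, a6–q3, a7–q6 form a matching, so any vertex cover needs at least 7 vertices (one per matched edge).
Conversely {a1, a2, a3, a4, a5, a6, a7} meets every edge and has exactly 7 vertices, so 7 is optimal.

7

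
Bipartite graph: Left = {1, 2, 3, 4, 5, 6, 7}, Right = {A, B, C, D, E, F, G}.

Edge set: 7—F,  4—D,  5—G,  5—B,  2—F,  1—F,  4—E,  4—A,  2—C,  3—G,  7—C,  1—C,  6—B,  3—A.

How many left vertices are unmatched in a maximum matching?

For example, pair 1–C, 2–F, 3–A, 4–E, 5–G, 6–B.
The set {1, 2, 7} has only 2 neighbours ({C, F}), so by Hall's theorem at most 6 of the 7 left vertices can be matched.
That matches 6 of the 7, leaving 1 unmatched; no matching can do better.

1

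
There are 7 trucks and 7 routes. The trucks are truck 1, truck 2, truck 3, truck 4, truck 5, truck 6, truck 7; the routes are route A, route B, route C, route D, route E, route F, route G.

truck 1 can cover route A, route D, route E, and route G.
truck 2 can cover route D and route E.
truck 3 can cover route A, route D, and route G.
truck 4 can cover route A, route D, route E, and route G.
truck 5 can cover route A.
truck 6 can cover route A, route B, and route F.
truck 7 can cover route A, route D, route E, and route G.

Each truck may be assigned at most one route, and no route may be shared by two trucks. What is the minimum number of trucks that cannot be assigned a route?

2

A valid assignment of size 5: truck 1–route G, truck 2–route D, truck 3–route A, truck 4–route E, truck 6–route B.
The set {truck 1, truck 2, truck 3, truck 4, truck 5, truck 7} has only 4 neighbours ({route A, route D, route E, route G}), so by Hall's theorem at most 5 of the 7 trucks can be matched.
That matches 5 of the 7, leaving 2 unmatched; no matching can do better.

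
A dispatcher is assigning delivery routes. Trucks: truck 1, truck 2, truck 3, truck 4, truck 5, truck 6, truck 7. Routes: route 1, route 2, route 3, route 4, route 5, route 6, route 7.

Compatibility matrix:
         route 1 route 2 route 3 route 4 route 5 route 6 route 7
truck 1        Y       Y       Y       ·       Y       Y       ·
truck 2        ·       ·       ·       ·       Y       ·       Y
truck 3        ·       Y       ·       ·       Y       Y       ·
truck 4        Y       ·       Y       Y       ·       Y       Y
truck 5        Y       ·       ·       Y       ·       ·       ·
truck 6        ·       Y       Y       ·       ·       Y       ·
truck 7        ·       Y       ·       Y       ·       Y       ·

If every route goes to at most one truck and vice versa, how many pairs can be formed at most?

For example, pair truck 1→route 3, truck 2→route 7, truck 3→route 5, truck 4→route 4, truck 5→route 1, truck 6→route 6, truck 7→route 2.
This saturates every truck, so 7 is the maximum.

7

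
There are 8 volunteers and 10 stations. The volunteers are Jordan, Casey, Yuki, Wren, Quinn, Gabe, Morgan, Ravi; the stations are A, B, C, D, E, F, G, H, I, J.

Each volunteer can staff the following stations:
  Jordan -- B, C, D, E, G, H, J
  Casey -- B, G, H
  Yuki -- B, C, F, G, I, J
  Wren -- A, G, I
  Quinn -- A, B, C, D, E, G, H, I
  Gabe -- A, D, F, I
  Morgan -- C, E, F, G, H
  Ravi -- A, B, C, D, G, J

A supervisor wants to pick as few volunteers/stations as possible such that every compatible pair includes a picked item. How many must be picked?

8

{Jordan, Casey, Yuki, Wren, Quinn, Gabe, Morgan, Ravi} is a vertex cover of size 8: every edge has an endpoint in this set.
No smaller cover exists because Jordan–G, Casey–H, Yuki–B, Wren–I, Quinn–A, Gabe–F, Morgan–E, Ravi–J is a matching of size 8, and a cover must include an endpoint of each of these disjoint edges (König's theorem).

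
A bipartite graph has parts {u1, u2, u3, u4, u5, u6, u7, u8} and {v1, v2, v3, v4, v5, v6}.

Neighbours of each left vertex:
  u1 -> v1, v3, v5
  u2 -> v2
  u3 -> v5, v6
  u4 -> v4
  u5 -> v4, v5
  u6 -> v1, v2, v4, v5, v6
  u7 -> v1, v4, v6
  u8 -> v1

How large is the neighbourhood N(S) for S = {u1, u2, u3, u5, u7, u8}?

The union of neighbours of {u1, u2, u3, u5, u7, u8} is {v1, v2, v3, v4, v5, v6}, which has 6 elements.
Since |N(S)| = 6 ≥ |S| = 6, Hall's condition holds for this subset.

6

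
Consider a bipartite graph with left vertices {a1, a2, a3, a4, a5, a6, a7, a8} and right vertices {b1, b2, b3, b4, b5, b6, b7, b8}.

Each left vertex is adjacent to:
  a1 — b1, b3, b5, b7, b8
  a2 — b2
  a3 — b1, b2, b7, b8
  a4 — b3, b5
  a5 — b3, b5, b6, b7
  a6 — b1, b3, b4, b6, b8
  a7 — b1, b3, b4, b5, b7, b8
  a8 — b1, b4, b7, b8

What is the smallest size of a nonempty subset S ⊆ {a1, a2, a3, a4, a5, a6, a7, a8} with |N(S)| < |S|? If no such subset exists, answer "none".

A matching saturating every left vertex exists, for instance a1→b5, a2→b2, a3→b7, a4→b3, a5→b6, a6→b4, a7→b1, a8→b8.
By Hall's marriage theorem, this means |N(S)| ≥ |S| for every subset S, so no violating subset exists.

none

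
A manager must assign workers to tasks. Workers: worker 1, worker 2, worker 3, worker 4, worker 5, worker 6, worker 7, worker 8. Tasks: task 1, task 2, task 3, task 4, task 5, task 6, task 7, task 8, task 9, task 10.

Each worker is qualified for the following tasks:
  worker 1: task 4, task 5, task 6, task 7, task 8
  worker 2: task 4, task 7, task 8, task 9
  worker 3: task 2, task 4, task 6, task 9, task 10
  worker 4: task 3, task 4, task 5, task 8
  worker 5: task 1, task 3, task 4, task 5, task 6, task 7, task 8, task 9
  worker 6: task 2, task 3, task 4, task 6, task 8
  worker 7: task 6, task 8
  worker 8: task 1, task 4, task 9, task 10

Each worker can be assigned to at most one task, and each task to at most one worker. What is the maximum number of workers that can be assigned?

For example, pair worker 1→task 7, worker 2→task 9, worker 3→task 4, worker 4→task 5, worker 5→task 1, worker 6→task 8, worker 7→task 6, worker 8→task 10.
All 8 workers are matched, so no larger matching exists.

8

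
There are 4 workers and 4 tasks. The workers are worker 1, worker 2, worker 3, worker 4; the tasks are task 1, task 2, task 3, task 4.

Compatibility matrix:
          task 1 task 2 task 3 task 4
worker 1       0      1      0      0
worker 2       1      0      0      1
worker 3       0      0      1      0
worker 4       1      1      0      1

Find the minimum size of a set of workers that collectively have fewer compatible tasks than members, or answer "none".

A matching saturating every worker exists, for instance worker 1→task 2, worker 2→task 4, worker 3→task 3, worker 4→task 1.
By Hall's marriage theorem, this means |N(S)| ≥ |S| for every subset S, so no violating subset exists.

none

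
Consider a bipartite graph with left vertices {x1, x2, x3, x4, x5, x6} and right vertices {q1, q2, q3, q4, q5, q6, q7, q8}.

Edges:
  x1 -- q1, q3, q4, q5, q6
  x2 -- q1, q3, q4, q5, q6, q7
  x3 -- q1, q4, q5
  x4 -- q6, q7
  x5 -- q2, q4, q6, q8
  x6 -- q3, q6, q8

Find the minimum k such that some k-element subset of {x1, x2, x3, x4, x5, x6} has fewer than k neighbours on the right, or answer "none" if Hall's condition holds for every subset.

none

A matching saturating every left vertex exists, for instance x1→q1, x2→q4, x3→q5, x4→q7, x5→q2, x6→q6.
By Hall's marriage theorem, this means |N(S)| ≥ |S| for every subset S, so no violating subset exists.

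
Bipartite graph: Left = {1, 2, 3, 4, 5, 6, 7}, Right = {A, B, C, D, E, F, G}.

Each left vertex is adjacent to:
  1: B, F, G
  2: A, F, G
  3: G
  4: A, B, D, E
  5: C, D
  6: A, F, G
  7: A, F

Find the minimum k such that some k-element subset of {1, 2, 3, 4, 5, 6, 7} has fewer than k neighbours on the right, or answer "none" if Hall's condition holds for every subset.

Take S = {2, 3, 6, 7}. Its neighbourhood is {A, F, G}, so |N(S)| = 3 < |S| = 4.
Every subset of size less than 4 has at least as many neighbours as members, so 4 is the minimum.

4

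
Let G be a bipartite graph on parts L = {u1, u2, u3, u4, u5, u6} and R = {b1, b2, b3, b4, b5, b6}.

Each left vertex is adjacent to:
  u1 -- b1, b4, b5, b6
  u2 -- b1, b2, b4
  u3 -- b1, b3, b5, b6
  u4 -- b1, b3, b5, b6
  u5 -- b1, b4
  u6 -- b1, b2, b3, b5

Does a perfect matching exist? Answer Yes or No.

One maximum matching: u1–b4, u2–b2, u3–b5, u4–b6, u5–b1, u6–b3.
All 6 left vertices are covered.

Yes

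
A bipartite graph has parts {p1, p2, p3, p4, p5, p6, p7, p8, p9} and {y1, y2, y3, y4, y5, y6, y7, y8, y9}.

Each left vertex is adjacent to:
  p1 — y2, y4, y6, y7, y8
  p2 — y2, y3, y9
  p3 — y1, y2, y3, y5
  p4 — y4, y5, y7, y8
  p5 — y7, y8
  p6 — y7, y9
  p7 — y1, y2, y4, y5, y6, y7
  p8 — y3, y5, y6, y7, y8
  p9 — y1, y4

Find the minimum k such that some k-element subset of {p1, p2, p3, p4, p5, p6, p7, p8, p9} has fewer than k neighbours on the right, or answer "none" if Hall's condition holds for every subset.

none

A matching saturating every left vertex exists, for instance p1→y4, p2→y2, p3→y3, p4→y5, p5→y8, p6→y9, p7→y7, p8→y6, p9→y1.
By Hall's marriage theorem, this means |N(S)| ≥ |S| for every subset S, so no violating subset exists.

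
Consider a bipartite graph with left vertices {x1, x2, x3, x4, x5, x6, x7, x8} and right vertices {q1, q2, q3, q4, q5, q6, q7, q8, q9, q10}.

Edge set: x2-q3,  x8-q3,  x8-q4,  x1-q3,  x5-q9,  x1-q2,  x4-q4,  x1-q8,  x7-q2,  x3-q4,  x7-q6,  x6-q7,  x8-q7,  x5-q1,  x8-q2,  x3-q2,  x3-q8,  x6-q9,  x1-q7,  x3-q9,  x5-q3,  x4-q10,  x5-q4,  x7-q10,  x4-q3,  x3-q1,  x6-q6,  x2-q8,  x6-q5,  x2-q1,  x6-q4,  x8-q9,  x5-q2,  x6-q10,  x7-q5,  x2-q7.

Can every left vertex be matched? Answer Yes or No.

Yes

One maximum matching: x1→q8, x2→q7, x3→q1, x4→q10, x5→q4, x6→q6, x7→q2, x8→q9.
All 8 left vertices are covered.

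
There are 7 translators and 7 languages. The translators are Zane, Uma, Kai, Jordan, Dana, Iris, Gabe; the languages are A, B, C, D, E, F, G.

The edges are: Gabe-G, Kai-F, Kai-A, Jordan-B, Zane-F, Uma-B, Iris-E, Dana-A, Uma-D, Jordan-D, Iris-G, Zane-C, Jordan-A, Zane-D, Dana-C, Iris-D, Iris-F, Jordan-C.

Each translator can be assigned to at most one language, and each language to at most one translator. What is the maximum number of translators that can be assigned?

7

One maximum matching: Zane→F, Uma→D, Kai→A, Jordan→B, Dana→C, Iris→E, Gabe→G.
All 7 translators are matched, so no larger matching exists.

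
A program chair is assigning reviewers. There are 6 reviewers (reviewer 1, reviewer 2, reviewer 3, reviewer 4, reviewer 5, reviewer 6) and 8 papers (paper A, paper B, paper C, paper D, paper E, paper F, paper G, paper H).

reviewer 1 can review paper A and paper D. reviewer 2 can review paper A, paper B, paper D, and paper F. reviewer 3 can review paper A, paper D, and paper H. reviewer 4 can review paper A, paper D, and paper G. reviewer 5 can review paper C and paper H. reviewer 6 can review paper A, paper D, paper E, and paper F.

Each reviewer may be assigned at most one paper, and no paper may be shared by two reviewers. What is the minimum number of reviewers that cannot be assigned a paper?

For example, pair reviewer 1–paper A, reviewer 2–paper B, reviewer 3–paper H, reviewer 4–paper G, reviewer 5–paper C, reviewer 6–paper D.
This saturates every reviewer, so 6 is the maximum.
That matches 6 of the 6, leaving 0 unmatched; no matching can do better.

0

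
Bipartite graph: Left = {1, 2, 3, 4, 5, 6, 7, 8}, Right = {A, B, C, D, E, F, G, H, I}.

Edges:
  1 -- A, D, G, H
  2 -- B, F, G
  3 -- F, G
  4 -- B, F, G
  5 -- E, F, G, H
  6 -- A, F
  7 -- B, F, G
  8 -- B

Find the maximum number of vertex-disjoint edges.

6

One maximum matching: 1–D, 2–F, 3–G, 4–B, 5–H, 6–A.
The set {2, 3, 4, 7, 8} has only 3 neighbours ({B, F, G}), so by Hall's theorem at most 6 of the 8 left vertices can be matched.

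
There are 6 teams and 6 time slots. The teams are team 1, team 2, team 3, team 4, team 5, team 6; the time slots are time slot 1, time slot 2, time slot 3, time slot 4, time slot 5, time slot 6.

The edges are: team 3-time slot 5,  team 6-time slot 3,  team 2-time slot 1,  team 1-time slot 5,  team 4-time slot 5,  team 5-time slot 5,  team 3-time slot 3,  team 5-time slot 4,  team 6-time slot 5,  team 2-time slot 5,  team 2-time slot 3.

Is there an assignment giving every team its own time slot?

The set {team 1, team 3, team 4, team 6} has only 2 neighbours ({time slot 3, time slot 5}), so by Hall's theorem at most 4 of the 6 teams can be matched.
Hence no matching covers every team.

No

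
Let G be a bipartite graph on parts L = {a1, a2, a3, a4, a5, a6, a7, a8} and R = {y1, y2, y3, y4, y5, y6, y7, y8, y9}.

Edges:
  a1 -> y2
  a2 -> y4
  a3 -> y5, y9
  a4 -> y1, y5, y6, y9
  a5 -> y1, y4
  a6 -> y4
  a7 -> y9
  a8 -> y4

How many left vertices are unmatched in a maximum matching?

2

For example, pair a1-y2, a2-y4, a3-y5, a4-y6, a5-y1, a7-y9.
The set {a2, a6, a8} has only 1 neighbour ({y4}), so by Hall's theorem at most 6 of the 8 left vertices can be matched.
That matches 6 of the 8, leaving 2 unmatched; no matching can do better.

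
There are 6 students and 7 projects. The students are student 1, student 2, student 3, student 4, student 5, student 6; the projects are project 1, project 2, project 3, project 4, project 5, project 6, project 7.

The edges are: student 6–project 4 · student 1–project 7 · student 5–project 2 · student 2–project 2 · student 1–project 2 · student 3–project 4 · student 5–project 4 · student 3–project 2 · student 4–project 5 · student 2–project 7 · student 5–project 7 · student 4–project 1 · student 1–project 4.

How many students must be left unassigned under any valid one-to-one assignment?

2

For example, pair student 1→project 7, student 2→project 2, student 3→project 4, student 4→project 1.
The set {student 1, student 2, student 3, student 5, student 6} has only 3 neighbours ({project 2, project 4, project 7}), so by Hall's theorem at most 4 of the 6 students can be matched.
That matches 4 of the 6, leaving 2 unmatched; no matching can do better.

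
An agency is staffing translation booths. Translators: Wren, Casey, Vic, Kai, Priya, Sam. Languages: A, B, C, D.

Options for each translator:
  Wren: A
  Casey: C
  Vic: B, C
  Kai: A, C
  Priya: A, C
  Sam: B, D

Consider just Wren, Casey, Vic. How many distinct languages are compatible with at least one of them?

The union of neighbours of {Wren, Casey, Vic} is {A, B, C}, which has 3 elements.
Since |N(S)| = 3 ≥ |S| = 3, Hall's condition holds for this subset.

3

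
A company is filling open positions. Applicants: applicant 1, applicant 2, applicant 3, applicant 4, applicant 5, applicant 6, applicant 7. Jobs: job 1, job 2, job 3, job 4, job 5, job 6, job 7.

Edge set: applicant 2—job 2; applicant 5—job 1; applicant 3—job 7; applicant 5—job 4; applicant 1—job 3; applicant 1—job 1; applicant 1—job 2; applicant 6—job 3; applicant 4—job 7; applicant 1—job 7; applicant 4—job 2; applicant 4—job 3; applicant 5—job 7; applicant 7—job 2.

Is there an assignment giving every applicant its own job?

No

The set {applicant 2, applicant 3, applicant 4, applicant 6, applicant 7} has only 3 neighbours ({job 2, job 3, job 7}), so by Hall's theorem at most 5 of the 7 applicants can be matched.
Hence no matching covers every applicant.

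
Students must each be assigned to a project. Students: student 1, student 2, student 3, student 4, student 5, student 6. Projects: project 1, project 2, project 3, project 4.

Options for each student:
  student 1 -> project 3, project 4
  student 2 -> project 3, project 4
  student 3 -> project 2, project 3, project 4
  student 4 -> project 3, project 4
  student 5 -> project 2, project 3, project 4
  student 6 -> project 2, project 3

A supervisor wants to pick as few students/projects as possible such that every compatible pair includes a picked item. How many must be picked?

A maximum matching has 3 edges (e.g. student 1–project 3, student 2–project 4, student 3–project 2).
By König's theorem the minimum vertex cover has the same size. One such cover is {project 2, project 3, project 4}.

3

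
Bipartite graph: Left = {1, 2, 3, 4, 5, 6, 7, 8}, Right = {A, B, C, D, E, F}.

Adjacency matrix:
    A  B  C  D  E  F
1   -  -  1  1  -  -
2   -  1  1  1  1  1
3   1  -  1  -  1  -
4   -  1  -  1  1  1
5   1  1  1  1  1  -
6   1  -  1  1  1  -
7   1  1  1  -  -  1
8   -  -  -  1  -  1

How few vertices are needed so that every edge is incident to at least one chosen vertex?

6

A maximum matching has 6 edges (e.g. 1–D, 2–B, 3–C, 4–F, 5–A, 6–E).
By König's theorem the minimum vertex cover has the same size. One such cover is {A, B, C, D, E, F}.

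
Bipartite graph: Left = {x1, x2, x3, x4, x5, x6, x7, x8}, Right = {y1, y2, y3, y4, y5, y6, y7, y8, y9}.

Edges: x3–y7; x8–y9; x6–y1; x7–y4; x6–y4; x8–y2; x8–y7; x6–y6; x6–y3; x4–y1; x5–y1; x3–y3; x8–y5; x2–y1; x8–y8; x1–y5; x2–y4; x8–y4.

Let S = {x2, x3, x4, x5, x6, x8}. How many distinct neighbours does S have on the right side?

9

The union of neighbours of {x2, x3, x4, x5, x6, x8} is {y1, y2, y3, y4, y5, y6, y7, y8, y9}, which has 9 elements.
Since |N(S)| = 9 ≥ |S| = 6, Hall's condition holds for this subset.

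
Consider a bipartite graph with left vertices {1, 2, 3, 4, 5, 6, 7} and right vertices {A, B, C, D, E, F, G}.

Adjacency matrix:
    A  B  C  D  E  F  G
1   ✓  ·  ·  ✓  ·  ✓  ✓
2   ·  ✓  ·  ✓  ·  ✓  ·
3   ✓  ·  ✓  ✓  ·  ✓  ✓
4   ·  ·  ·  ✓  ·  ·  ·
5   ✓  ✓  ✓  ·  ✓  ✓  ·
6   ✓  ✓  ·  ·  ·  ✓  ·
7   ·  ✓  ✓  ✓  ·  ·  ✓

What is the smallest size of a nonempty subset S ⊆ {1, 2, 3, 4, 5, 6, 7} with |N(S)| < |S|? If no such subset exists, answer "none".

A matching saturating every left vertex exists, for instance 1→G, 2→F, 3→C, 4→D, 5→E, 6→A, 7→B.
By Hall's marriage theorem, this means |N(S)| ≥ |S| for every subset S, so no violating subset exists.

none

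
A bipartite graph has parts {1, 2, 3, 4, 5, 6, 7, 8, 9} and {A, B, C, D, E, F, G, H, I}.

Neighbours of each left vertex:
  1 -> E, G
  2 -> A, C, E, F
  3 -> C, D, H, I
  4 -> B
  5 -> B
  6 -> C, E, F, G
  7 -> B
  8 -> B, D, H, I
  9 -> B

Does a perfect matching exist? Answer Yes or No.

The set {4, 5, 7, 9} has only 1 neighbour ({B}), so by Hall's theorem at most 6 of the 9 left vertices can be matched.
Hence no matching covers every left vertex.

No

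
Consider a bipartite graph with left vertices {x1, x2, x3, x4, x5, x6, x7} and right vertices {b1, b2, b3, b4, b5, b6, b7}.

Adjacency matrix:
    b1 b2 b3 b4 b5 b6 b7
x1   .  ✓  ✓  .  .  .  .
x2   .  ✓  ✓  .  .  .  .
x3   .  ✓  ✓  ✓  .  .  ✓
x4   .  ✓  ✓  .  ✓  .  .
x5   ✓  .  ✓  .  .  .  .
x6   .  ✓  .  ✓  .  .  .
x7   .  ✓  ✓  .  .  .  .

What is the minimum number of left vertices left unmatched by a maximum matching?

1

For example, pair x1→b2, x2→b3, x3→b7, x4→b5, x5→b1, x6→b4.
The set {x1, x2, x7} has only 2 neighbours ({b2, b3}), so by Hall's theorem at most 6 of the 7 left vertices can be matched.
That matches 6 of the 7, leaving 1 unmatched; no matching can do better.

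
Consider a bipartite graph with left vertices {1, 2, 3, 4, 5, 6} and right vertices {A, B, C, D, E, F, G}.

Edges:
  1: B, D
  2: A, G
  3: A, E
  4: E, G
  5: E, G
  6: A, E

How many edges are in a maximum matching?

A valid assignment of size 4: 1→B, 2→G, 3→A, 4→E.
The set {2, 3, 4, 5, 6} has only 3 neighbours ({A, E, G}), so by Hall's theorem at most 4 of the 6 left vertices can be matched.

4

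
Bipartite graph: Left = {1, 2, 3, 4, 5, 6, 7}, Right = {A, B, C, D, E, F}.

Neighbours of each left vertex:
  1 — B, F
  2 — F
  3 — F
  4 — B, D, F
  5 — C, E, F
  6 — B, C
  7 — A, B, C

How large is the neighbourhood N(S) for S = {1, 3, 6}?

The union of neighbours of {1, 3, 6} is {B, C, F}, which has 3 elements.
Since |N(S)| = 3 ≥ |S| = 3, Hall's condition holds for this subset.

3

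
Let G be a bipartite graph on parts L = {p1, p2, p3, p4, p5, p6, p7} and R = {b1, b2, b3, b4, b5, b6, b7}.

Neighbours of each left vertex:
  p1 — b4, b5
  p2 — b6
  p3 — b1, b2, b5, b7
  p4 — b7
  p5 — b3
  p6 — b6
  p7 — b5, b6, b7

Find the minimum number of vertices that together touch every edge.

6

{p1, p3, p4, p5, p7, b6} is a vertex cover of size 6: every edge has an endpoint in this set.
No smaller cover exists because p1–b4, p2–b6, p3–b2, p4–b7, p5–b3, p7–b5 is a matching of size 6, and a cover must include an endpoint of each of these disjoint edges (König's theorem).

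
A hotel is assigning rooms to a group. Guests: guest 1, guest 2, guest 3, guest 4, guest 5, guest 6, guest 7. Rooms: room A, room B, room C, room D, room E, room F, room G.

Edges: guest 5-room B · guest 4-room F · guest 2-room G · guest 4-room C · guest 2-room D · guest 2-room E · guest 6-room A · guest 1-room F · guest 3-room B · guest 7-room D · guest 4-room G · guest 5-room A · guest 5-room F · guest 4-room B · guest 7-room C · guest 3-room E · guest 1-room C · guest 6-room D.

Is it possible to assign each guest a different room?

For example, pair guest 1-room C, guest 2-room E, guest 3-room B, guest 4-room G, guest 5-room F, guest 6-room A, guest 7-room D.
Every guest is matched, so this is a perfect matching.

Yes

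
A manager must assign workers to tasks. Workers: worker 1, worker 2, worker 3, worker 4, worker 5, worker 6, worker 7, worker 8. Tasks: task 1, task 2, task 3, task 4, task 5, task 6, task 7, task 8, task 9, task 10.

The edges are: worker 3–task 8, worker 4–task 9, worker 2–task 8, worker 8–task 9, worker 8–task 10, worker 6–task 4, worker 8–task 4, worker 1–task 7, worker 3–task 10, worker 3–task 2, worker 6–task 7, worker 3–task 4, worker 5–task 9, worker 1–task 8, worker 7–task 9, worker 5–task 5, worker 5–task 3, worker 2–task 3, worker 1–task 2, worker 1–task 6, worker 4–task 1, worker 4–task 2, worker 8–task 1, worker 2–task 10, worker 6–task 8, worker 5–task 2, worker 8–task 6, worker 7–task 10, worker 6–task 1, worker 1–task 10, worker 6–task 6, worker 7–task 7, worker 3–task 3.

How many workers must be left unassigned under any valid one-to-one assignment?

0

One maximum matching: worker 1–task 10, worker 2–task 3, worker 3–task 8, worker 4–task 2, worker 5–task 5, worker 6–task 1, worker 7–task 7, worker 8–task 4.
This saturates every worker, so 8 is the maximum.
That matches 8 of the 8, leaving 0 unmatched; no matching can do better.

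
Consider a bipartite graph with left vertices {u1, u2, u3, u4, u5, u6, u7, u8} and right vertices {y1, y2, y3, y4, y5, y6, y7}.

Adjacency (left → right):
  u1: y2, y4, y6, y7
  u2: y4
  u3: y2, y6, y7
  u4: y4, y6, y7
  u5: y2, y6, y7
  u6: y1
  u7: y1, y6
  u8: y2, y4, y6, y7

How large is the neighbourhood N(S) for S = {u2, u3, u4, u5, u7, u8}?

5

The union of neighbours of {u2, u3, u4, u5, u7, u8} is {y1, y2, y4, y6, y7}, which has 5 elements.
Since |N(S)| = 5 < |S| = 6, Hall's condition fails for this subset.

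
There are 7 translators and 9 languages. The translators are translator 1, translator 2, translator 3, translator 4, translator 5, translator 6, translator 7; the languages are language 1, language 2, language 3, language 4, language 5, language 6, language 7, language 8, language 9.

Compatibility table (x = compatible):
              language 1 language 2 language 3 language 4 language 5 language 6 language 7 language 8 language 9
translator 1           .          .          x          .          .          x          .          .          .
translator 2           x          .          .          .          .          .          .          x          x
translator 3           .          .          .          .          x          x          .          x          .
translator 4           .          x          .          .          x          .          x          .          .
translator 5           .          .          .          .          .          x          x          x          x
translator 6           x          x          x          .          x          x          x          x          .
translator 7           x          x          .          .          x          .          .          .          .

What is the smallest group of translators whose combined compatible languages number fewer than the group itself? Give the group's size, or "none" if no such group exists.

A matching saturating every translator exists, for instance translator 1→language 3, translator 2→language 9, translator 3→language 5, translator 4→language 7, translator 5→language 6, translator 6→language 8, translator 7→language 2.
By Hall's marriage theorem, this means |N(S)| ≥ |S| for every subset S, so no violating subset exists.

none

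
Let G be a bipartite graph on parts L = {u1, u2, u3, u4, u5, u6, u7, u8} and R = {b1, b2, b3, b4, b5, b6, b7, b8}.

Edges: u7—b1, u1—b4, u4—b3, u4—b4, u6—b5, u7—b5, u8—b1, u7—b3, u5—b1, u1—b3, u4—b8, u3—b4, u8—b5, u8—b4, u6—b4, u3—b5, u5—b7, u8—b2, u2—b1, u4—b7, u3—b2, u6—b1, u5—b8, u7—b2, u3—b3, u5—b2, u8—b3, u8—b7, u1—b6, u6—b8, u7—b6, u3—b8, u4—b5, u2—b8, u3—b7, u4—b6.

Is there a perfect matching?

A valid assignment of size 8: u1-b3, u2-b1, u3-b8, u4-b5, u5-b2, u6-b4, u7-b6, u8-b7.
All 8 left vertices are covered.

Yes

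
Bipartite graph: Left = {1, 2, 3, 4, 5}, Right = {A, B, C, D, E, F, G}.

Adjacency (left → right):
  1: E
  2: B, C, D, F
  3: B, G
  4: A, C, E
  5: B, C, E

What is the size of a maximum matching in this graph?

One maximum matching: 1-E, 2-F, 3-G, 4-C, 5-B.
This saturates every left vertex, so 5 is the maximum.

5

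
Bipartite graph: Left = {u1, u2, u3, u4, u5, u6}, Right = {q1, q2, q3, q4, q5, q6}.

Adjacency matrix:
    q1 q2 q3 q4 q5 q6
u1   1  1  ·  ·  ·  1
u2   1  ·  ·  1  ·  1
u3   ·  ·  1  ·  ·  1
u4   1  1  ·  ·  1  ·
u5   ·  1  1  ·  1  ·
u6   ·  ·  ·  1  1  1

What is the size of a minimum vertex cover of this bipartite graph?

6

The 6 edges u1–q2, u2–q4, u3–q3, u4–q1, u5–q5, u6–q6 form a matching, so any vertex cover needs at least 6 vertices (one per matched edge).
Conversely {u1, u2, u3, u4, u5, u6} meets every edge and has exactly 6 vertices, so 6 is optimal.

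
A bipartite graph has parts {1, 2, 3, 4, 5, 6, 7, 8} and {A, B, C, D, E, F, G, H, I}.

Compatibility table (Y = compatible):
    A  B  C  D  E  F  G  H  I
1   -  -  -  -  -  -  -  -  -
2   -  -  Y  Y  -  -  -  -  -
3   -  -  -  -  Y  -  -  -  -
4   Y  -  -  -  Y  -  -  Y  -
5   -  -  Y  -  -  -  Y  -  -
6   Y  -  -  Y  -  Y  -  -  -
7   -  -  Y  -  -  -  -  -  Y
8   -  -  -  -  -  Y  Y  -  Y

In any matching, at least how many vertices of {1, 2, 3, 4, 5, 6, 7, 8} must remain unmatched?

For example, pair 2-C, 3-E, 4-H, 5-G, 6-D, 7-I, 8-F.
The set {1} has only 0 neighbours (∅), so by Hall's theorem at most 7 of the 8 left vertices can be matched.
That matches 7 of the 8, leaving 1 unmatched; no matching can do better.

1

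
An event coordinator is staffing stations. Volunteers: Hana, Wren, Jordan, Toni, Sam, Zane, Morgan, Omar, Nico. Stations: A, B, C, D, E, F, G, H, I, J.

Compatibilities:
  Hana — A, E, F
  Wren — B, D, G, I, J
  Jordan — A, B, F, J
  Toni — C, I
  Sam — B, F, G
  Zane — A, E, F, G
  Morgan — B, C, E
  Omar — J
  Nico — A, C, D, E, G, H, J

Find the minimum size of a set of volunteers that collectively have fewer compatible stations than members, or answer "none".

A matching saturating every volunteer exists, for instance Hana→E, Wren→D, Jordan→F, Toni→I, Sam→B, Zane→A, Morgan→C, Omar→J, Nico→G.
By Hall's marriage theorem, this means |N(S)| ≥ |S| for every subset S, so no violating subset exists.

none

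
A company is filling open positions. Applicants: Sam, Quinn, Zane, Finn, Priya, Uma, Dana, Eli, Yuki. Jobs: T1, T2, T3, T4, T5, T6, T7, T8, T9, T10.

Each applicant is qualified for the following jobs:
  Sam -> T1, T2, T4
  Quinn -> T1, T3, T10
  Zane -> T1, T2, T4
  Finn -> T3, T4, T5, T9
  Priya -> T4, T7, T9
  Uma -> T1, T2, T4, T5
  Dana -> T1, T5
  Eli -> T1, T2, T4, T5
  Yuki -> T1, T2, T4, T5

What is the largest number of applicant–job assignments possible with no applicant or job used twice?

One maximum matching: Sam-T4, Quinn-T10, Zane-T1, Finn-T9, Priya-T7, Uma-T2, Dana-T5.
The set {Sam, Zane, Uma, Dana, Eli, Yuki} has only 4 neighbours ({T1, T2, T4, T5}), so by Hall's theorem at most 7 of the 9 applicants can be matched.

7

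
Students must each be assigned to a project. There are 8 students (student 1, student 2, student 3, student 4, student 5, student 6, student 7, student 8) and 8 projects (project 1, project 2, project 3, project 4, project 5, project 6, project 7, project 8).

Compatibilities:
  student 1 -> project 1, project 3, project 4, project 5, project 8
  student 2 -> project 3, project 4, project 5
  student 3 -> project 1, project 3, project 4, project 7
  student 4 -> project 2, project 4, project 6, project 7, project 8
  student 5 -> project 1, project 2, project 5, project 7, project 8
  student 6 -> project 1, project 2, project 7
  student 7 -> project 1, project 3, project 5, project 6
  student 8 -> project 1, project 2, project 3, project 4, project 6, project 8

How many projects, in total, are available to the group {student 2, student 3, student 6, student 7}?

The union of neighbours of {student 2, student 3, student 6, student 7} is {project 1, project 2, project 3, project 4, project 5, project 6, project 7}, which has 7 elements.
Since |N(S)| = 7 ≥ |S| = 4, Hall's condition holds for this subset.

7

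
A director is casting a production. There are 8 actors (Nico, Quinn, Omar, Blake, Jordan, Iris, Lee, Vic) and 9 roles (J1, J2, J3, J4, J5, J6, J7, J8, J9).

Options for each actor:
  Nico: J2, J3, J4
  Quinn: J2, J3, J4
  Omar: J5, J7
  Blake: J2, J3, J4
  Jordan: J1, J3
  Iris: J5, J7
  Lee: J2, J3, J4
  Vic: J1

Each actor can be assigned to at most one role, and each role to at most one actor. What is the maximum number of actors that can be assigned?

One maximum matching: Nico–J4, Quinn–J2, Omar–J5, Blake–J3, Jordan–J1, Iris–J7.
The set {Nico, Quinn, Blake, Jordan, Lee, Vic} has only 4 neighbours ({J1, J2, J3, J4}), so by Hall's theorem at most 6 of the 8 actors can be matched.

6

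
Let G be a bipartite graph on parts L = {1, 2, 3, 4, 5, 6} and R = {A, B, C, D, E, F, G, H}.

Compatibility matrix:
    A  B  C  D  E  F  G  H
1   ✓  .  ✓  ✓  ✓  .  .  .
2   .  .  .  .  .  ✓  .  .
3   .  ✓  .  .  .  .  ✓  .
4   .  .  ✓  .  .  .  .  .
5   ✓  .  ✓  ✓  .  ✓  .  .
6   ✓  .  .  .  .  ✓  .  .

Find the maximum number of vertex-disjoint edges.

6

For example, pair 1-E, 2-F, 3-B, 4-C, 5-D, 6-A.
All 6 left vertices are matched, so no larger matching exists.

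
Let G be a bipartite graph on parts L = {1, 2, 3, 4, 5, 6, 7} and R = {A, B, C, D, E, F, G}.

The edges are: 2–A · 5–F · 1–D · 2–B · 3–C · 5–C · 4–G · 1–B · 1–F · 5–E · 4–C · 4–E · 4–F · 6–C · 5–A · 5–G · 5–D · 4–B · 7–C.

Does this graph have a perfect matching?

No

The set {3, 6, 7} has only 1 neighbour ({C}), so by Hall's theorem at most 5 of the 7 left vertices can be matched.
Hence no matching covers every left vertex.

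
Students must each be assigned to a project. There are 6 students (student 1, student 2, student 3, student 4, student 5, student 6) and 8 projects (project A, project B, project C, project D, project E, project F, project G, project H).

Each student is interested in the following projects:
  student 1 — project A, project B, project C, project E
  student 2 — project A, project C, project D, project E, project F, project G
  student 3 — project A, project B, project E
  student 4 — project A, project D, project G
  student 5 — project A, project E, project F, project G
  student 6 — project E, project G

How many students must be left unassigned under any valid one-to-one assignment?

0

A valid assignment of size 6: student 1-project C, student 2-project F, student 3-project B, student 4-project G, student 5-project A, student 6-project E.
This saturates every student, so 6 is the maximum.
That matches 6 of the 6, leaving 0 unmatched; no matching can do better.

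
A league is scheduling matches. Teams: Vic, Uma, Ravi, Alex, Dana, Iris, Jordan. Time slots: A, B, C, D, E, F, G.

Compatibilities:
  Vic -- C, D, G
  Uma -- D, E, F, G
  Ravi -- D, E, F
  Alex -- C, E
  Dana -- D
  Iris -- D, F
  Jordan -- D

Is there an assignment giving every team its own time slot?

The set {Vic, Uma, Ravi, Alex, Dana, Iris, Jordan} has only 5 neighbours ({C, D, E, F, G}), so by Hall's theorem at most 5 of the 7 teams can be matched.
Hence no matching covers every team.

No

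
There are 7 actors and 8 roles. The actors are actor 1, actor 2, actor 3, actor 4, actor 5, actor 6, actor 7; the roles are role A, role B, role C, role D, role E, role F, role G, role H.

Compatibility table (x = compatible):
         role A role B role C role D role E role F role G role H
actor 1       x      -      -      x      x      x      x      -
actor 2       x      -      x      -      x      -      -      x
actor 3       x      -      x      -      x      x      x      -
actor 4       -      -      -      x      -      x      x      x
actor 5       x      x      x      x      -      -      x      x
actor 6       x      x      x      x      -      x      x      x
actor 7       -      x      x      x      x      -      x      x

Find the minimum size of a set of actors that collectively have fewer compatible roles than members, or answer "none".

none

A matching saturating every actor exists, for instance actor 1→role A, actor 2→role H, actor 3→role F, actor 4→role D, actor 5→role B, actor 6→role C, actor 7→role G.
By Hall's marriage theorem, this means |N(S)| ≥ |S| for every subset S, so no violating subset exists.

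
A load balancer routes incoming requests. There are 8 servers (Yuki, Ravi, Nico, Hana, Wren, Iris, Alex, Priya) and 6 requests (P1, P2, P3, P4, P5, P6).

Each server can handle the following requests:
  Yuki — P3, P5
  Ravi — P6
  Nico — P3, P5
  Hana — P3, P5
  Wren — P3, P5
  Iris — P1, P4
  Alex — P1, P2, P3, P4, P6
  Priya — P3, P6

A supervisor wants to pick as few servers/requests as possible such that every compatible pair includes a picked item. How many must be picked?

5

The 5 edges Yuki–P3, Ravi–P6, Nico–P5, Iris–P4, Alex–P1 form a matching, so any vertex cover needs at least 5 vertices (one per matched edge).
Conversely {Iris, Alex, P3, P5, P6} meets every edge and has exactly 5 vertices, so 5 is optimal.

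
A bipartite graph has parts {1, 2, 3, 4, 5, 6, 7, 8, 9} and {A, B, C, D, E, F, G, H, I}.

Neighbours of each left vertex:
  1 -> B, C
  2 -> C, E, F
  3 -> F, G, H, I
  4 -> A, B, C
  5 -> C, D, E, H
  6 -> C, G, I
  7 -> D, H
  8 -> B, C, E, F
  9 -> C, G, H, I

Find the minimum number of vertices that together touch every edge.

{1, 2, 3, 4, 5, 6, 7, 8, 9} is a vertex cover of size 9: every edge has an endpoint in this set.
No smaller cover exists because 1–B, 2–F, 3–G, 4–A, 5–D, 6–I, 7–H, 8–E, 9–C is a matching of size 9, and a cover must include an endpoint of each of these disjoint edges (König's theorem).

9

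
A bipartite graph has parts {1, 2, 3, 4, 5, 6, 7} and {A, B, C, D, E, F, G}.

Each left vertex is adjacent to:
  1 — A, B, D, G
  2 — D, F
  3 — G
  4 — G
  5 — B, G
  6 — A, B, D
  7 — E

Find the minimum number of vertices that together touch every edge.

The 6 edges 1–A, 2–F, 3–G, 5–B, 6–D, 7–E form a matching, so any vertex cover needs at least 6 vertices (one per matched edge).
Conversely {1, 2, 5, 6, 7, G} meets every edge and has exactly 6 vertices, so 6 is optimal.

6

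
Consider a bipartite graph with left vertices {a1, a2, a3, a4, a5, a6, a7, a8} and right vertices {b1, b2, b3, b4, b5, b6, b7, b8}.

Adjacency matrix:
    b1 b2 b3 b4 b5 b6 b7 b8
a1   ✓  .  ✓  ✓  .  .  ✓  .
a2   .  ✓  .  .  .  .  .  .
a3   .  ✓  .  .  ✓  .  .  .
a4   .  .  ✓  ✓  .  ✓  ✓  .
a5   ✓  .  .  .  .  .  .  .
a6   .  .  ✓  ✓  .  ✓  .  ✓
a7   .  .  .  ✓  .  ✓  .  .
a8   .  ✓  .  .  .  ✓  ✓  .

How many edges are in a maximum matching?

8

One maximum matching: a1–b7, a2–b2, a3–b5, a4–b3, a5–b1, a6–b8, a7–b4, a8–b6.
This saturates every left vertex, so 8 is the maximum.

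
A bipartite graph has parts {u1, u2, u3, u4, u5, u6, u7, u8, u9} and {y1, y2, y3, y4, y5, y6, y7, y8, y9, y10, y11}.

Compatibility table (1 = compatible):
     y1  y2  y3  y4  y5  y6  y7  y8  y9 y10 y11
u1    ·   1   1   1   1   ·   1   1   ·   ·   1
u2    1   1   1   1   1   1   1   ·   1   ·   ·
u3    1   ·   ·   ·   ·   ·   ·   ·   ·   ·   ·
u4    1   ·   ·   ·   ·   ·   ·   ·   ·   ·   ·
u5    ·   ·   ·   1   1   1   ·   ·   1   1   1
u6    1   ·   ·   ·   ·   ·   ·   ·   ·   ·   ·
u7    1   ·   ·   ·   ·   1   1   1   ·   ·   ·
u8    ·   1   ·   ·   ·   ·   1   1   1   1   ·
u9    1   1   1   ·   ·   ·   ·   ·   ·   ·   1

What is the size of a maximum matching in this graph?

For example, pair u1-y7, u2-y4, u3-y1, u5-y11, u7-y6, u8-y10, u9-y3.
The set {u3, u4, u6} has only 1 neighbour ({y1}), so by Hall's theorem at most 7 of the 9 left vertices can be matched.

7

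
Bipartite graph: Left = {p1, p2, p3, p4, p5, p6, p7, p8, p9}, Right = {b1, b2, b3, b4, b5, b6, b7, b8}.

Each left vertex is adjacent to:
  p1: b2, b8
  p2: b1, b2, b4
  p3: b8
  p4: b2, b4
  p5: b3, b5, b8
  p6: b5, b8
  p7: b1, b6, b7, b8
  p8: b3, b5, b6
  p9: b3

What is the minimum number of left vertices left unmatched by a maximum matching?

1

One maximum matching: p1–b2, p2–b1, p3–b8, p4–b4, p5–b3, p6–b5, p7–b7, p8–b6.
The set {p3, p5, p6, p9} has only 3 neighbours ({b3, b5, b8}), so by Hall's theorem at most 8 of the 9 left vertices can be matched.
That matches 8 of the 9, leaving 1 unmatched; no matching can do better.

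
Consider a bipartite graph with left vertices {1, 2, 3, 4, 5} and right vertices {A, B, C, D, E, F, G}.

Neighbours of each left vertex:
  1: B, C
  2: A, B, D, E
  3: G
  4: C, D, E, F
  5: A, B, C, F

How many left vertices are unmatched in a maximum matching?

One maximum matching: 1-C, 2-E, 3-G, 4-D, 5-B.
This saturates every left vertex, so 5 is the maximum.
That matches 5 of the 5, leaving 0 unmatched; no matching can do better.

0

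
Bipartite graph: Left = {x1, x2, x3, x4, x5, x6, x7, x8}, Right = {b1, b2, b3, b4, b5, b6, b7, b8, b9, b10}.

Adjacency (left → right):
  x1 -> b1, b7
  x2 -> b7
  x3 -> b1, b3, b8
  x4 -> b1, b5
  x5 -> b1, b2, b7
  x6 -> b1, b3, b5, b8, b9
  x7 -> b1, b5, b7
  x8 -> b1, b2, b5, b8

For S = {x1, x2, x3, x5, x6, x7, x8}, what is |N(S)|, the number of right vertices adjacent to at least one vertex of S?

The union of neighbours of {x1, x2, x3, x5, x6, x7, x8} is {b1, b2, b3, b5, b7, b8, b9}, which has 7 elements.
Since |N(S)| = 7 ≥ |S| = 7, Hall's condition holds for this subset.

7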